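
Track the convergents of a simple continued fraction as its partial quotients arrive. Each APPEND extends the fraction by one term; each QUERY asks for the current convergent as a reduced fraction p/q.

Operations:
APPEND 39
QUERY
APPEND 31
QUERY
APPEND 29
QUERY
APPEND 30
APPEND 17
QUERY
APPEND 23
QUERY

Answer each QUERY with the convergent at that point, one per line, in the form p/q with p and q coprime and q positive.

39/1
1210/31
35129/900
17971489/460427
414399327/10616852

APPEND 39: p_0 = 39·1 + 0 = 39, q_0 = 39·0 + 1 = 1 → 39/1
APPEND 31: p_1 = 31·39 + 1 = 1210, q_1 = 31·1 + 0 = 31 → 1210/31
APPEND 29: p_2 = 29·1210 + 39 = 35129, q_2 = 29·31 + 1 = 900 → 35129/900
APPEND 30: p_3 = 30·35129 + 1210 = 1055080, q_3 = 30·900 + 31 = 27031 → 1055080/27031
APPEND 17: p_4 = 17·1055080 + 35129 = 17971489, q_4 = 17·27031 + 900 = 460427 → 17971489/460427
APPEND 23: p_5 = 23·17971489 + 1055080 = 414399327, q_5 = 23·460427 + 27031 = 10616852 → 414399327/10616852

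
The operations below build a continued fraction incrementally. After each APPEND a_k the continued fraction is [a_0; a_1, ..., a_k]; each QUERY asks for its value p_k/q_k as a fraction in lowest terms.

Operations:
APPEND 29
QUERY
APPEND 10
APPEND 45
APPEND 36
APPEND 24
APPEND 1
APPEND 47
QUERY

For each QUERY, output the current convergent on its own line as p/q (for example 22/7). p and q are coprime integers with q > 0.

29/1
567463197/19500602

APPEND 29: p_0 = 29·1 + 0 = 29, q_0 = 29·0 + 1 = 1 → 29/1
APPEND 10: p_1 = 10·29 + 1 = 291, q_1 = 10·1 + 0 = 10 → 291/10
APPEND 45: p_2 = 45·291 + 29 = 13124, q_2 = 45·10 + 1 = 451 → 13124/451
APPEND 36: p_3 = 36·13124 + 291 = 472755, q_3 = 36·451 + 10 = 16246 → 472755/16246
APPEND 24: p_4 = 24·472755 + 13124 = 11359244, q_4 = 24·16246 + 451 = 390355 → 11359244/390355
APPEND 1: p_5 = 1·11359244 + 472755 = 11831999, q_5 = 1·390355 + 16246 = 406601 → 11831999/406601
APPEND 47: p_6 = 47·11831999 + 11359244 = 567463197, q_6 = 47·406601 + 390355 = 19500602 → 567463197/19500602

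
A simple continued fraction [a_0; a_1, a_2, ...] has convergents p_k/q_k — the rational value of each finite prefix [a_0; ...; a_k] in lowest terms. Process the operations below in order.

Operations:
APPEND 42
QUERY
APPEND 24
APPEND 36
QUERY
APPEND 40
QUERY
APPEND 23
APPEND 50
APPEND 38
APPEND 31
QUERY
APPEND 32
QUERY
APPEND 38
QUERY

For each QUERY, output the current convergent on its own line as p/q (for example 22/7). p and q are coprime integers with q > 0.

42/1
36366/865
1455649/34624
1978540687604/47061477573
63377071790983/1507484107565
2410307268744958/57331457565043

APPEND 42: p_0 = 42·1 + 0 = 42, q_0 = 42·0 + 1 = 1 → 42/1
APPEND 24: p_1 = 24·42 + 1 = 1009, q_1 = 24·1 + 0 = 24 → 1009/24
APPEND 36: p_2 = 36·1009 + 42 = 36366, q_2 = 36·24 + 1 = 865 → 36366/865
APPEND 40: p_3 = 40·36366 + 1009 = 1455649, q_3 = 40·865 + 24 = 34624 → 1455649/34624
APPEND 23: p_4 = 23·1455649 + 36366 = 33516293, q_4 = 23·34624 + 865 = 797217 → 33516293/797217
APPEND 50: p_5 = 50·33516293 + 1455649 = 1677270299, q_5 = 50·797217 + 34624 = 39895474 → 1677270299/39895474
APPEND 38: p_6 = 38·1677270299 + 33516293 = 63769787655, q_6 = 38·39895474 + 797217 = 1516825229 → 63769787655/1516825229
APPEND 31: p_7 = 31·63769787655 + 1677270299 = 1978540687604, q_7 = 31·1516825229 + 39895474 = 47061477573 → 1978540687604/47061477573
APPEND 32: p_8 = 32·1978540687604 + 63769787655 = 63377071790983, q_8 = 32·47061477573 + 1516825229 = 1507484107565 → 63377071790983/1507484107565
APPEND 38: p_9 = 38·63377071790983 + 1978540687604 = 2410307268744958, q_9 = 38·1507484107565 + 47061477573 = 57331457565043 → 2410307268744958/57331457565043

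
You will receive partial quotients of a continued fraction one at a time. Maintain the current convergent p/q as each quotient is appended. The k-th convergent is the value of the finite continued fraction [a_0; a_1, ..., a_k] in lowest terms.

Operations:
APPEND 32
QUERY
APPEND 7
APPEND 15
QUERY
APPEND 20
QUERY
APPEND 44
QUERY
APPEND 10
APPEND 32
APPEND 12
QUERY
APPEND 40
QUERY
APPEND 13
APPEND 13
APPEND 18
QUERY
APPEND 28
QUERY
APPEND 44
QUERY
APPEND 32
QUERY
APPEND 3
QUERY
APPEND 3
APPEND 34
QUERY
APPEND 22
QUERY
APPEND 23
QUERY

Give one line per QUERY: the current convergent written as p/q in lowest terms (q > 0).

APPEND 32: p_0 = 32·1 + 0 = 32, q_0 = 32·0 + 1 = 1 → 32/1
APPEND 7: p_1 = 7·32 + 1 = 225, q_1 = 7·1 + 0 = 7 → 225/7
APPEND 15: p_2 = 15·225 + 32 = 3407, q_2 = 15·7 + 1 = 106 → 3407/106
APPEND 20: p_3 = 20·3407 + 225 = 68365, q_3 = 20·106 + 7 = 2127 → 68365/2127
APPEND 44: p_4 = 44·68365 + 3407 = 3011467, q_4 = 44·2127 + 106 = 93694 → 3011467/93694
APPEND 10: p_5 = 10·3011467 + 68365 = 30183035, q_5 = 10·93694 + 2127 = 939067 → 30183035/939067
APPEND 32: p_6 = 32·30183035 + 3011467 = 968868587, q_6 = 32·939067 + 93694 = 30143838 → 968868587/30143838
APPEND 12: p_7 = 12·968868587 + 30183035 = 11656606079, q_7 = 12·30143838 + 939067 = 362665123 → 11656606079/362665123
APPEND 40: p_8 = 40·11656606079 + 968868587 = 467233111747, q_8 = 40·362665123 + 30143838 = 14536748758 → 467233111747/14536748758
APPEND 13: p_9 = 13·467233111747 + 11656606079 = 6085687058790, q_9 = 13·14536748758 + 362665123 = 189340398977 → 6085687058790/189340398977
APPEND 13: p_10 = 13·6085687058790 + 467233111747 = 79581164876017, q_10 = 13·189340398977 + 14536748758 = 2475961935459 → 79581164876017/2475961935459
APPEND 18: p_11 = 18·79581164876017 + 6085687058790 = 1438546654827096, q_11 = 18·2475961935459 + 189340398977 = 44756655237239 → 1438546654827096/44756655237239
APPEND 28: p_12 = 28·1438546654827096 + 79581164876017 = 40358887500034705, q_12 = 28·44756655237239 + 2475961935459 = 1255662308578151 → 40358887500034705/1255662308578151
APPEND 44: p_13 = 44·40358887500034705 + 1438546654827096 = 1777229596656354116, q_13 = 44·1255662308578151 + 44756655237239 = 55293898232675883 → 1777229596656354116/55293898232675883
APPEND 32: p_14 = 32·1777229596656354116 + 40358887500034705 = 56911705980503366417, q_14 = 32·55293898232675883 + 1255662308578151 = 1770660405754206407 → 56911705980503366417/1770660405754206407
APPEND 3: p_15 = 3·56911705980503366417 + 1777229596656354116 = 172512347538166453367, q_15 = 3·1770660405754206407 + 55293898232675883 = 5367275115495295104 → 172512347538166453367/5367275115495295104
APPEND 3: p_16 = 3·172512347538166453367 + 56911705980503366417 = 574448748595002726518, q_16 = 3·5367275115495295104 + 1770660405754206407 = 17872485752240091719 → 574448748595002726518/17872485752240091719
APPEND 34: p_17 = 34·574448748595002726518 + 172512347538166453367 = 19703769799768259154979, q_17 = 34·17872485752240091719 + 5367275115495295104 = 613031790691658413550 → 19703769799768259154979/613031790691658413550
APPEND 22: p_18 = 22·19703769799768259154979 + 574448748595002726518 = 434057384343496704136056, q_18 = 22·613031790691658413550 + 17872485752240091719 = 13504571880968725189819 → 434057384343496704136056/13504571880968725189819
APPEND 23: p_19 = 23·434057384343496704136056 + 19703769799768259154979 = 10003023609700192454284267, q_19 = 23·13504571880968725189819 + 613031790691658413550 = 311218185052972337779387 → 10003023609700192454284267/311218185052972337779387

32/1
3407/106
68365/2127
3011467/93694
11656606079/362665123
467233111747/14536748758
1438546654827096/44756655237239
40358887500034705/1255662308578151
1777229596656354116/55293898232675883
56911705980503366417/1770660405754206407
172512347538166453367/5367275115495295104
19703769799768259154979/613031790691658413550
434057384343496704136056/13504571880968725189819
10003023609700192454284267/311218185052972337779387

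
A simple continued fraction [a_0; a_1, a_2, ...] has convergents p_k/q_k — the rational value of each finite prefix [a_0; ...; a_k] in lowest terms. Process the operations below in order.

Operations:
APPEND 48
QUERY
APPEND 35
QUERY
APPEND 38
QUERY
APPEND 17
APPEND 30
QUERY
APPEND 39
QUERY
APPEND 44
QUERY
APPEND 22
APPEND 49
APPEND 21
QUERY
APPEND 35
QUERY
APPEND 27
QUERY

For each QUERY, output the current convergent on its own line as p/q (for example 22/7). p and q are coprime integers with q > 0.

48/1
1681/35
63926/1331
32716616/681191
1277036447/26589111
56222320284/1170602075
1276493793901814/26577812447405
44738009244935829/931487818164539
1209202743407169197/25176748902889958

APPEND 48: p_0 = 48·1 + 0 = 48, q_0 = 48·0 + 1 = 1 → 48/1
APPEND 35: p_1 = 35·48 + 1 = 1681, q_1 = 35·1 + 0 = 35 → 1681/35
APPEND 38: p_2 = 38·1681 + 48 = 63926, q_2 = 38·35 + 1 = 1331 → 63926/1331
APPEND 17: p_3 = 17·63926 + 1681 = 1088423, q_3 = 17·1331 + 35 = 22662 → 1088423/22662
APPEND 30: p_4 = 30·1088423 + 63926 = 32716616, q_4 = 30·22662 + 1331 = 681191 → 32716616/681191
APPEND 39: p_5 = 39·32716616 + 1088423 = 1277036447, q_5 = 39·681191 + 22662 = 26589111 → 1277036447/26589111
APPEND 44: p_6 = 44·1277036447 + 32716616 = 56222320284, q_6 = 44·26589111 + 681191 = 1170602075 → 56222320284/1170602075
APPEND 22: p_7 = 22·56222320284 + 1277036447 = 1238168082695, q_7 = 22·1170602075 + 26589111 = 25779834761 → 1238168082695/25779834761
APPEND 49: p_8 = 49·1238168082695 + 56222320284 = 60726458372339, q_8 = 49·25779834761 + 1170602075 = 1264382505364 → 60726458372339/1264382505364
APPEND 21: p_9 = 21·60726458372339 + 1238168082695 = 1276493793901814, q_9 = 21·1264382505364 + 25779834761 = 26577812447405 → 1276493793901814/26577812447405
APPEND 35: p_10 = 35·1276493793901814 + 60726458372339 = 44738009244935829, q_10 = 35·26577812447405 + 1264382505364 = 931487818164539 → 44738009244935829/931487818164539
APPEND 27: p_11 = 27·44738009244935829 + 1276493793901814 = 1209202743407169197, q_11 = 27·931487818164539 + 26577812447405 = 25176748902889958 → 1209202743407169197/25176748902889958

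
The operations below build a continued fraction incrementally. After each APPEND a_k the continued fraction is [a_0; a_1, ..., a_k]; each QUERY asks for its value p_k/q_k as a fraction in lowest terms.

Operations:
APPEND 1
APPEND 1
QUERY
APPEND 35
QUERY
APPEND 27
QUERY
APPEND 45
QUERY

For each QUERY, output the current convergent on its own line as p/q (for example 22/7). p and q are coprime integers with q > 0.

APPEND 1: p_0 = 1·1 + 0 = 1, q_0 = 1·0 + 1 = 1 → 1/1
APPEND 1: p_1 = 1·1 + 1 = 2, q_1 = 1·1 + 0 = 1 → 2/1
APPEND 35: p_2 = 35·2 + 1 = 71, q_2 = 35·1 + 1 = 36 → 71/36
APPEND 27: p_3 = 27·71 + 2 = 1919, q_3 = 27·36 + 1 = 973 → 1919/973
APPEND 45: p_4 = 45·1919 + 71 = 86426, q_4 = 45·973 + 36 = 43821 → 86426/43821

2/1
71/36
1919/973
86426/43821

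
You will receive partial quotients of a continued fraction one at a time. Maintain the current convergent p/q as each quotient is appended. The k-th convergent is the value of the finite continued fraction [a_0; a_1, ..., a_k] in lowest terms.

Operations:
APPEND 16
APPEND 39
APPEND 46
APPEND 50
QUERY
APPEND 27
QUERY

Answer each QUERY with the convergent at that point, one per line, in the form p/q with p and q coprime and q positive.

APPEND 16: p_0 = 16·1 + 0 = 16, q_0 = 16·0 + 1 = 1 → 16/1
APPEND 39: p_1 = 39·16 + 1 = 625, q_1 = 39·1 + 0 = 39 → 625/39
APPEND 46: p_2 = 46·625 + 16 = 28766, q_2 = 46·39 + 1 = 1795 → 28766/1795
APPEND 50: p_3 = 50·28766 + 625 = 1438925, q_3 = 50·1795 + 39 = 89789 → 1438925/89789
APPEND 27: p_4 = 27·1438925 + 28766 = 38879741, q_4 = 27·89789 + 1795 = 2426098 → 38879741/2426098

1438925/89789
38879741/2426098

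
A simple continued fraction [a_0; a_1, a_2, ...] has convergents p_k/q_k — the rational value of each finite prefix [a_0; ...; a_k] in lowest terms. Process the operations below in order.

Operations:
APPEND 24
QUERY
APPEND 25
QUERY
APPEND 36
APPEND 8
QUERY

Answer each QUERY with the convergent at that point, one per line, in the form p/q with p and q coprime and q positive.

24/1
601/25
173881/7233

APPEND 24: p_0 = 24·1 + 0 = 24, q_0 = 24·0 + 1 = 1 → 24/1
APPEND 25: p_1 = 25·24 + 1 = 601, q_1 = 25·1 + 0 = 25 → 601/25
APPEND 36: p_2 = 36·601 + 24 = 21660, q_2 = 36·25 + 1 = 901 → 21660/901
APPEND 8: p_3 = 8·21660 + 601 = 173881, q_3 = 8·901 + 25 = 7233 → 173881/7233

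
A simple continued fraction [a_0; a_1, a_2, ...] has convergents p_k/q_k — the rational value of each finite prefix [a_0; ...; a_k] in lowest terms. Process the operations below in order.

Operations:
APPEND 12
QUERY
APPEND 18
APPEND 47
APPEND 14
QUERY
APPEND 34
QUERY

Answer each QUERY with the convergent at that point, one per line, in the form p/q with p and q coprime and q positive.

12/1
143171/11876
4878025/404631

APPEND 12: p_0 = 12·1 + 0 = 12, q_0 = 12·0 + 1 = 1 → 12/1
APPEND 18: p_1 = 18·12 + 1 = 217, q_1 = 18·1 + 0 = 18 → 217/18
APPEND 47: p_2 = 47·217 + 12 = 10211, q_2 = 47·18 + 1 = 847 → 10211/847
APPEND 14: p_3 = 14·10211 + 217 = 143171, q_3 = 14·847 + 18 = 11876 → 143171/11876
APPEND 34: p_4 = 34·143171 + 10211 = 4878025, q_4 = 34·11876 + 847 = 404631 → 4878025/404631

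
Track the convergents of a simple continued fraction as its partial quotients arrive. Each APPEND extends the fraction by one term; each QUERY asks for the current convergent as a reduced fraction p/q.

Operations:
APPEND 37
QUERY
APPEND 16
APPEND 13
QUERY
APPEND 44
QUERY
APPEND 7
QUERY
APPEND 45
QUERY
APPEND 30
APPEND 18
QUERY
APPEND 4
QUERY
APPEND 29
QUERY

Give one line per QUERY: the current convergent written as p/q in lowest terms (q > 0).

APPEND 37: p_0 = 37·1 + 0 = 37, q_0 = 37·0 + 1 = 1 → 37/1
APPEND 16: p_1 = 16·37 + 1 = 593, q_1 = 16·1 + 0 = 16 → 593/16
APPEND 13: p_2 = 13·593 + 37 = 7746, q_2 = 13·16 + 1 = 209 → 7746/209
APPEND 44: p_3 = 44·7746 + 593 = 341417, q_3 = 44·209 + 16 = 9212 → 341417/9212
APPEND 7: p_4 = 7·341417 + 7746 = 2397665, q_4 = 7·9212 + 209 = 64693 → 2397665/64693
APPEND 45: p_5 = 45·2397665 + 341417 = 108236342, q_5 = 45·64693 + 9212 = 2920397 → 108236342/2920397
APPEND 30: p_6 = 30·108236342 + 2397665 = 3249487925, q_6 = 30·2920397 + 64693 = 87676603 → 3249487925/87676603
APPEND 18: p_7 = 18·3249487925 + 108236342 = 58599018992, q_7 = 18·87676603 + 2920397 = 1581099251 → 58599018992/1581099251
APPEND 4: p_8 = 4·58599018992 + 3249487925 = 237645563893, q_8 = 4·1581099251 + 87676603 = 6412073607 → 237645563893/6412073607
APPEND 29: p_9 = 29·237645563893 + 58599018992 = 6950320371889, q_9 = 29·6412073607 + 1581099251 = 187531233854 → 6950320371889/187531233854

37/1
7746/209
341417/9212
2397665/64693
108236342/2920397
58599018992/1581099251
237645563893/6412073607
6950320371889/187531233854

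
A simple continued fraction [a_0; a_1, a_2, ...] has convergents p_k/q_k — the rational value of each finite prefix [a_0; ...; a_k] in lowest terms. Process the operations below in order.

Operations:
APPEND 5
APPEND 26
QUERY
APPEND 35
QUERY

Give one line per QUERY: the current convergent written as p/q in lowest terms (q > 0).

APPEND 5: p_0 = 5·1 + 0 = 5, q_0 = 5·0 + 1 = 1 → 5/1
APPEND 26: p_1 = 26·5 + 1 = 131, q_1 = 26·1 + 0 = 26 → 131/26
APPEND 35: p_2 = 35·131 + 5 = 4590, q_2 = 35·26 + 1 = 911 → 4590/911

131/26
4590/911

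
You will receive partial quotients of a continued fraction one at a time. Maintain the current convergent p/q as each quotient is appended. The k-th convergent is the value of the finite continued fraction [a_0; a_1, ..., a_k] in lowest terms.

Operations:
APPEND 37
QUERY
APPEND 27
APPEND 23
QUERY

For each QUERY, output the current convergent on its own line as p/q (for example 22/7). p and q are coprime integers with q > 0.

37/1
23037/622

APPEND 37: p_0 = 37·1 + 0 = 37, q_0 = 37·0 + 1 = 1 → 37/1
APPEND 27: p_1 = 27·37 + 1 = 1000, q_1 = 27·1 + 0 = 27 → 1000/27
APPEND 23: p_2 = 23·1000 + 37 = 23037, q_2 = 23·27 + 1 = 622 → 23037/622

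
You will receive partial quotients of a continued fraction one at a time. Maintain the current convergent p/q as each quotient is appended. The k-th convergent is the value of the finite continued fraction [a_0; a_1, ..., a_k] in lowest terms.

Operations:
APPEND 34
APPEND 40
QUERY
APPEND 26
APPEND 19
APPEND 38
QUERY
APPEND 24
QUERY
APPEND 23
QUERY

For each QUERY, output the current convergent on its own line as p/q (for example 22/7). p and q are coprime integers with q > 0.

1361/40
25660378/754163
616523413/18119731
14205698877/417507976

APPEND 34: p_0 = 34·1 + 0 = 34, q_0 = 34·0 + 1 = 1 → 34/1
APPEND 40: p_1 = 40·34 + 1 = 1361, q_1 = 40·1 + 0 = 40 → 1361/40
APPEND 26: p_2 = 26·1361 + 34 = 35420, q_2 = 26·40 + 1 = 1041 → 35420/1041
APPEND 19: p_3 = 19·35420 + 1361 = 674341, q_3 = 19·1041 + 40 = 19819 → 674341/19819
APPEND 38: p_4 = 38·674341 + 35420 = 25660378, q_4 = 38·19819 + 1041 = 754163 → 25660378/754163
APPEND 24: p_5 = 24·25660378 + 674341 = 616523413, q_5 = 24·754163 + 19819 = 18119731 → 616523413/18119731
APPEND 23: p_6 = 23·616523413 + 25660378 = 14205698877, q_6 = 23·18119731 + 754163 = 417507976 → 14205698877/417507976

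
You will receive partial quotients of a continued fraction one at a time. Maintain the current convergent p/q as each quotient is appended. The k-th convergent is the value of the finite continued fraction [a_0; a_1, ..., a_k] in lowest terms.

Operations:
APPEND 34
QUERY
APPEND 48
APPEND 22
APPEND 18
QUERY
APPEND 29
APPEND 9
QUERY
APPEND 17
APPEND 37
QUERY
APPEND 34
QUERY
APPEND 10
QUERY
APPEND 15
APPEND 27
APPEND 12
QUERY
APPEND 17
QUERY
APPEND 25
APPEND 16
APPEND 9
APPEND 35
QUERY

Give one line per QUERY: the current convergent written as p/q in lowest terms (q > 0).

APPEND 34: p_0 = 34·1 + 0 = 34, q_0 = 34·0 + 1 = 1 → 34/1
APPEND 48: p_1 = 48·34 + 1 = 1633, q_1 = 48·1 + 0 = 48 → 1633/48
APPEND 22: p_2 = 22·1633 + 34 = 35960, q_2 = 22·48 + 1 = 1057 → 35960/1057
APPEND 18: p_3 = 18·35960 + 1633 = 648913, q_3 = 18·1057 + 48 = 19074 → 648913/19074
APPEND 29: p_4 = 29·648913 + 35960 = 18854437, q_4 = 29·19074 + 1057 = 554203 → 18854437/554203
APPEND 9: p_5 = 9·18854437 + 648913 = 170338846, q_5 = 9·554203 + 19074 = 5006901 → 170338846/5006901
APPEND 17: p_6 = 17·170338846 + 18854437 = 2914614819, q_6 = 17·5006901 + 554203 = 85671520 → 2914614819/85671520
APPEND 37: p_7 = 37·2914614819 + 170338846 = 108011087149, q_7 = 37·85671520 + 5006901 = 3174853141 → 108011087149/3174853141
APPEND 34: p_8 = 34·108011087149 + 2914614819 = 3675291577885, q_8 = 34·3174853141 + 85671520 = 108030678314 → 3675291577885/108030678314
APPEND 10: p_9 = 10·3675291577885 + 108011087149 = 36860926865999, q_9 = 10·108030678314 + 3174853141 = 1083481636281 → 36860926865999/1083481636281
APPEND 15: p_10 = 15·36860926865999 + 3675291577885 = 556589194567870, q_10 = 15·1083481636281 + 108030678314 = 16360255222529 → 556589194567870/16360255222529
APPEND 27: p_11 = 27·556589194567870 + 36860926865999 = 15064769180198489, q_11 = 27·16360255222529 + 1083481636281 = 442810372644564 → 15064769180198489/442810372644564
APPEND 12: p_12 = 12·15064769180198489 + 556589194567870 = 181333819356949738, q_12 = 12·442810372644564 + 16360255222529 = 5330084726957297 → 181333819356949738/5330084726957297
APPEND 17: p_13 = 17·181333819356949738 + 15064769180198489 = 3097739698248344035, q_13 = 17·5330084726957297 + 442810372644564 = 91054250730918613 → 3097739698248344035/91054250730918613
APPEND 25: p_14 = 25·3097739698248344035 + 181333819356949738 = 77624826275565550613, q_14 = 25·91054250730918613 + 5330084726957297 = 2281686352999922622 → 77624826275565550613/2281686352999922622
APPEND 16: p_15 = 16·77624826275565550613 + 3097739698248344035 = 1245094960107297153843, q_15 = 16·2281686352999922622 + 91054250730918613 = 36598035898729680565 → 1245094960107297153843/36598035898729680565
APPEND 9: p_16 = 9·1245094960107297153843 + 77624826275565550613 = 11283479467241239935200, q_16 = 9·36598035898729680565 + 2281686352999922622 = 331664009441567047707 → 11283479467241239935200/331664009441567047707
APPEND 35: p_17 = 35·11283479467241239935200 + 1245094960107297153843 = 396166876313550694885843, q_17 = 35·331664009441567047707 + 36598035898729680565 = 11644838366353576350310 → 396166876313550694885843/11644838366353576350310

34/1
648913/19074
170338846/5006901
108011087149/3174853141
3675291577885/108030678314
36860926865999/1083481636281
181333819356949738/5330084726957297
3097739698248344035/91054250730918613
396166876313550694885843/11644838366353576350310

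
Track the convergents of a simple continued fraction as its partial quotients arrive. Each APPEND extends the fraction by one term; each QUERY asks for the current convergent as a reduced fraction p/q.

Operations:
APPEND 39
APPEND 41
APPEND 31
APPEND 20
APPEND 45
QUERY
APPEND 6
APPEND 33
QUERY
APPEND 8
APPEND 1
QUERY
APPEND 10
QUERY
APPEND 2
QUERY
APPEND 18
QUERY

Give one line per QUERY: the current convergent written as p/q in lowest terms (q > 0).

44796739/1147917
8947365601/229276356
80796065223/2070400187
879809351852/22545125701
1840414768927/47160651589
34007275192538/871436854303

APPEND 39: p_0 = 39·1 + 0 = 39, q_0 = 39·0 + 1 = 1 → 39/1
APPEND 41: p_1 = 41·39 + 1 = 1600, q_1 = 41·1 + 0 = 41 → 1600/41
APPEND 31: p_2 = 31·1600 + 39 = 49639, q_2 = 31·41 + 1 = 1272 → 49639/1272
APPEND 20: p_3 = 20·49639 + 1600 = 994380, q_3 = 20·1272 + 41 = 25481 → 994380/25481
APPEND 45: p_4 = 45·994380 + 49639 = 44796739, q_4 = 45·25481 + 1272 = 1147917 → 44796739/1147917
APPEND 6: p_5 = 6·44796739 + 994380 = 269774814, q_5 = 6·1147917 + 25481 = 6912983 → 269774814/6912983
APPEND 33: p_6 = 33·269774814 + 44796739 = 8947365601, q_6 = 33·6912983 + 1147917 = 229276356 → 8947365601/229276356
APPEND 8: p_7 = 8·8947365601 + 269774814 = 71848699622, q_7 = 8·229276356 + 6912983 = 1841123831 → 71848699622/1841123831
APPEND 1: p_8 = 1·71848699622 + 8947365601 = 80796065223, q_8 = 1·1841123831 + 229276356 = 2070400187 → 80796065223/2070400187
APPEND 10: p_9 = 10·80796065223 + 71848699622 = 879809351852, q_9 = 10·2070400187 + 1841123831 = 22545125701 → 879809351852/22545125701
APPEND 2: p_10 = 2·879809351852 + 80796065223 = 1840414768927, q_10 = 2·22545125701 + 2070400187 = 47160651589 → 1840414768927/47160651589
APPEND 18: p_11 = 18·1840414768927 + 879809351852 = 34007275192538, q_11 = 18·47160651589 + 22545125701 = 871436854303 → 34007275192538/871436854303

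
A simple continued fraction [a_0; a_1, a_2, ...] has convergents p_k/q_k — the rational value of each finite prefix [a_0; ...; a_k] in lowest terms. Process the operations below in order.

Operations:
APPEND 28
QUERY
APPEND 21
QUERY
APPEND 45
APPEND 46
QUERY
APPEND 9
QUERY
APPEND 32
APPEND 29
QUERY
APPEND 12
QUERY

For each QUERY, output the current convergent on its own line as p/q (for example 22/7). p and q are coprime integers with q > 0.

28/1
589/21
1221107/43537
11016496/392779
10269736887/366154264
123590591623/4406463633

APPEND 28: p_0 = 28·1 + 0 = 28, q_0 = 28·0 + 1 = 1 → 28/1
APPEND 21: p_1 = 21·28 + 1 = 589, q_1 = 21·1 + 0 = 21 → 589/21
APPEND 45: p_2 = 45·589 + 28 = 26533, q_2 = 45·21 + 1 = 946 → 26533/946
APPEND 46: p_3 = 46·26533 + 589 = 1221107, q_3 = 46·946 + 21 = 43537 → 1221107/43537
APPEND 9: p_4 = 9·1221107 + 26533 = 11016496, q_4 = 9·43537 + 946 = 392779 → 11016496/392779
APPEND 32: p_5 = 32·11016496 + 1221107 = 353748979, q_5 = 32·392779 + 43537 = 12612465 → 353748979/12612465
APPEND 29: p_6 = 29·353748979 + 11016496 = 10269736887, q_6 = 29·12612465 + 392779 = 366154264 → 10269736887/366154264
APPEND 12: p_7 = 12·10269736887 + 353748979 = 123590591623, q_7 = 12·366154264 + 12612465 = 4406463633 → 123590591623/4406463633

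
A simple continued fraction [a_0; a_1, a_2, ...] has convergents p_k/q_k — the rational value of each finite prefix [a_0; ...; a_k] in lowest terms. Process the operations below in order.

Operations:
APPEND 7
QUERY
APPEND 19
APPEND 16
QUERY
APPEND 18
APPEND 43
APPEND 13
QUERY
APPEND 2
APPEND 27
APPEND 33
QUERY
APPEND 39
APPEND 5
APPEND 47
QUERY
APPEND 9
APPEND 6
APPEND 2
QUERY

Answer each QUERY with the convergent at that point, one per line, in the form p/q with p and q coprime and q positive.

7/1
2151/305
21785083/3089005
41075621815/5824297349
380284006786669/53922181447923
45358538309411141/6431591361412924

APPEND 7: p_0 = 7·1 + 0 = 7, q_0 = 7·0 + 1 = 1 → 7/1
APPEND 19: p_1 = 19·7 + 1 = 134, q_1 = 19·1 + 0 = 19 → 134/19
APPEND 16: p_2 = 16·134 + 7 = 2151, q_2 = 16·19 + 1 = 305 → 2151/305
APPEND 18: p_3 = 18·2151 + 134 = 38852, q_3 = 18·305 + 19 = 5509 → 38852/5509
APPEND 43: p_4 = 43·38852 + 2151 = 1672787, q_4 = 43·5509 + 305 = 237192 → 1672787/237192
APPEND 13: p_5 = 13·1672787 + 38852 = 21785083, q_5 = 13·237192 + 5509 = 3089005 → 21785083/3089005
APPEND 2: p_6 = 2·21785083 + 1672787 = 45242953, q_6 = 2·3089005 + 237192 = 6415202 → 45242953/6415202
APPEND 27: p_7 = 27·45242953 + 21785083 = 1243344814, q_7 = 27·6415202 + 3089005 = 176299459 → 1243344814/176299459
APPEND 33: p_8 = 33·1243344814 + 45242953 = 41075621815, q_8 = 33·176299459 + 6415202 = 5824297349 → 41075621815/5824297349
APPEND 39: p_9 = 39·41075621815 + 1243344814 = 1603192595599, q_9 = 39·5824297349 + 176299459 = 227323896070 → 1603192595599/227323896070
APPEND 5: p_10 = 5·1603192595599 + 41075621815 = 8057038599810, q_10 = 5·227323896070 + 5824297349 = 1142443777699 → 8057038599810/1142443777699
APPEND 47: p_11 = 47·8057038599810 + 1603192595599 = 380284006786669, q_11 = 47·1142443777699 + 227323896070 = 53922181447923 → 380284006786669/53922181447923
APPEND 9: p_12 = 9·380284006786669 + 8057038599810 = 3430613099679831, q_12 = 9·53922181447923 + 1142443777699 = 486442076809006 → 3430613099679831/486442076809006
APPEND 6: p_13 = 6·3430613099679831 + 380284006786669 = 20963962604865655, q_13 = 6·486442076809006 + 53922181447923 = 2972574642301959 → 20963962604865655/2972574642301959
APPEND 2: p_14 = 2·20963962604865655 + 3430613099679831 = 45358538309411141, q_14 = 2·2972574642301959 + 486442076809006 = 6431591361412924 → 45358538309411141/6431591361412924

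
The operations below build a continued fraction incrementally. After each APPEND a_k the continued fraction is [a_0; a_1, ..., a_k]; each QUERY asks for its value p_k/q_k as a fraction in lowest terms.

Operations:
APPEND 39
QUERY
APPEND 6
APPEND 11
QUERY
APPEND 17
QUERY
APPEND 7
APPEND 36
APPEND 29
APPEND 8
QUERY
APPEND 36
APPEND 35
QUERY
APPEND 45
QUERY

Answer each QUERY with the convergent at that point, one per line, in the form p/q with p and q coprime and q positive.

39/1
2624/67
44843/1145
2667992319/68123257
3375960731779/86200188402
152014612722611/3881469394237

APPEND 39: p_0 = 39·1 + 0 = 39, q_0 = 39·0 + 1 = 1 → 39/1
APPEND 6: p_1 = 6·39 + 1 = 235, q_1 = 6·1 + 0 = 6 → 235/6
APPEND 11: p_2 = 11·235 + 39 = 2624, q_2 = 11·6 + 1 = 67 → 2624/67
APPEND 17: p_3 = 17·2624 + 235 = 44843, q_3 = 17·67 + 6 = 1145 → 44843/1145
APPEND 7: p_4 = 7·44843 + 2624 = 316525, q_4 = 7·1145 + 67 = 8082 → 316525/8082
APPEND 36: p_5 = 36·316525 + 44843 = 11439743, q_5 = 36·8082 + 1145 = 292097 → 11439743/292097
APPEND 29: p_6 = 29·11439743 + 316525 = 332069072, q_6 = 29·292097 + 8082 = 8478895 → 332069072/8478895
APPEND 8: p_7 = 8·332069072 + 11439743 = 2667992319, q_7 = 8·8478895 + 292097 = 68123257 → 2667992319/68123257
APPEND 36: p_8 = 36·2667992319 + 332069072 = 96379792556, q_8 = 36·68123257 + 8478895 = 2460916147 → 96379792556/2460916147
APPEND 35: p_9 = 35·96379792556 + 2667992319 = 3375960731779, q_9 = 35·2460916147 + 68123257 = 86200188402 → 3375960731779/86200188402
APPEND 45: p_10 = 45·3375960731779 + 96379792556 = 152014612722611, q_10 = 45·86200188402 + 2460916147 = 3881469394237 → 152014612722611/3881469394237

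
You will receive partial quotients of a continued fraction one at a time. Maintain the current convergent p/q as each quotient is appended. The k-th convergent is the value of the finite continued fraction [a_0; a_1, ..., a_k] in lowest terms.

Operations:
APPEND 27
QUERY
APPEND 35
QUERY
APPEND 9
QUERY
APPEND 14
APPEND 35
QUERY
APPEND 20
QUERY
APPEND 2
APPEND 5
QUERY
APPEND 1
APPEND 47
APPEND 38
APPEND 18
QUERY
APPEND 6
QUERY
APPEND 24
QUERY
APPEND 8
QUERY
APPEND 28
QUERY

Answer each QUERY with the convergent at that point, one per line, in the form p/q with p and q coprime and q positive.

APPEND 27: p_0 = 27·1 + 0 = 27, q_0 = 27·0 + 1 = 1 → 27/1
APPEND 35: p_1 = 35·27 + 1 = 946, q_1 = 35·1 + 0 = 35 → 946/35
APPEND 9: p_2 = 9·946 + 27 = 8541, q_2 = 9·35 + 1 = 316 → 8541/316
APPEND 14: p_3 = 14·8541 + 946 = 120520, q_3 = 14·316 + 35 = 4459 → 120520/4459
APPEND 35: p_4 = 35·120520 + 8541 = 4226741, q_4 = 35·4459 + 316 = 156381 → 4226741/156381
APPEND 20: p_5 = 20·4226741 + 120520 = 84655340, q_5 = 20·156381 + 4459 = 3132079 → 84655340/3132079
APPEND 2: p_6 = 2·84655340 + 4226741 = 173537421, q_6 = 2·3132079 + 156381 = 6420539 → 173537421/6420539
APPEND 5: p_7 = 5·173537421 + 84655340 = 952342445, q_7 = 5·6420539 + 3132079 = 35234774 → 952342445/35234774
APPEND 1: p_8 = 1·952342445 + 173537421 = 1125879866, q_8 = 1·35234774 + 6420539 = 41655313 → 1125879866/41655313
APPEND 47: p_9 = 47·1125879866 + 952342445 = 53868696147, q_9 = 47·41655313 + 35234774 = 1993034485 → 53868696147/1993034485
APPEND 38: p_10 = 38·53868696147 + 1125879866 = 2048136333452, q_10 = 38·1993034485 + 41655313 = 75776965743 → 2048136333452/75776965743
APPEND 18: p_11 = 18·2048136333452 + 53868696147 = 36920322698283, q_11 = 18·75776965743 + 1993034485 = 1365978417859 → 36920322698283/1365978417859
APPEND 6: p_12 = 6·36920322698283 + 2048136333452 = 223570072523150, q_12 = 6·1365978417859 + 75776965743 = 8271647472897 → 223570072523150/8271647472897
APPEND 24: p_13 = 24·223570072523150 + 36920322698283 = 5402602063253883, q_13 = 24·8271647472897 + 1365978417859 = 199885517767387 → 5402602063253883/199885517767387
APPEND 8: p_14 = 8·5402602063253883 + 223570072523150 = 43444386578554214, q_14 = 8·199885517767387 + 8271647472897 = 1607355789611993 → 43444386578554214/1607355789611993
APPEND 28: p_15 = 28·43444386578554214 + 5402602063253883 = 1221845426262771875, q_15 = 28·1607355789611993 + 199885517767387 = 45205847626903191 → 1221845426262771875/45205847626903191

27/1
946/35
8541/316
4226741/156381
84655340/3132079
952342445/35234774
36920322698283/1365978417859
223570072523150/8271647472897
5402602063253883/199885517767387
43444386578554214/1607355789611993
1221845426262771875/45205847626903191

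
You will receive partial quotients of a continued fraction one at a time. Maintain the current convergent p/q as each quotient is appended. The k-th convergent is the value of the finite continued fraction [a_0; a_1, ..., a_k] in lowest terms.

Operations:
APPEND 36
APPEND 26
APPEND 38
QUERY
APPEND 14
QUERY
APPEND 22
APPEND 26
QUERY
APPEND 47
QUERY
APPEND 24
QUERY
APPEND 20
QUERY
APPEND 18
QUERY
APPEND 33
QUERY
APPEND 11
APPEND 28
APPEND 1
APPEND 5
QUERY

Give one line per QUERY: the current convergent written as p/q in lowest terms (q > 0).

35642/989
499925/13872
287383717/7974370
13518068691/375101563
324721032301/9010411882
6507938714711/180583339203
117467617897099/3259510517536
3882939329318978/107744430417891
7432853077566127129/206248012987287647

APPEND 36: p_0 = 36·1 + 0 = 36, q_0 = 36·0 + 1 = 1 → 36/1
APPEND 26: p_1 = 26·36 + 1 = 937, q_1 = 26·1 + 0 = 26 → 937/26
APPEND 38: p_2 = 38·937 + 36 = 35642, q_2 = 38·26 + 1 = 989 → 35642/989
APPEND 14: p_3 = 14·35642 + 937 = 499925, q_3 = 14·989 + 26 = 13872 → 499925/13872
APPEND 22: p_4 = 22·499925 + 35642 = 11033992, q_4 = 22·13872 + 989 = 306173 → 11033992/306173
APPEND 26: p_5 = 26·11033992 + 499925 = 287383717, q_5 = 26·306173 + 13872 = 7974370 → 287383717/7974370
APPEND 47: p_6 = 47·287383717 + 11033992 = 13518068691, q_6 = 47·7974370 + 306173 = 375101563 → 13518068691/375101563
APPEND 24: p_7 = 24·13518068691 + 287383717 = 324721032301, q_7 = 24·375101563 + 7974370 = 9010411882 → 324721032301/9010411882
APPEND 20: p_8 = 20·324721032301 + 13518068691 = 6507938714711, q_8 = 20·9010411882 + 375101563 = 180583339203 → 6507938714711/180583339203
APPEND 18: p_9 = 18·6507938714711 + 324721032301 = 117467617897099, q_9 = 18·180583339203 + 9010411882 = 3259510517536 → 117467617897099/3259510517536
APPEND 33: p_10 = 33·117467617897099 + 6507938714711 = 3882939329318978, q_10 = 33·3259510517536 + 180583339203 = 107744430417891 → 3882939329318978/107744430417891
APPEND 11: p_11 = 11·3882939329318978 + 117467617897099 = 42829800240405857, q_11 = 11·107744430417891 + 3259510517536 = 1188448245114337 → 42829800240405857/1188448245114337
APPEND 28: p_12 = 28·42829800240405857 + 3882939329318978 = 1203117346060682974, q_12 = 28·1188448245114337 + 107744430417891 = 33384295293619327 → 1203117346060682974/33384295293619327
APPEND 1: p_13 = 1·1203117346060682974 + 42829800240405857 = 1245947146301088831, q_13 = 1·33384295293619327 + 1188448245114337 = 34572743538733664 → 1245947146301088831/34572743538733664
APPEND 5: p_14 = 5·1245947146301088831 + 1203117346060682974 = 7432853077566127129, q_14 = 5·34572743538733664 + 33384295293619327 = 206248012987287647 → 7432853077566127129/206248012987287647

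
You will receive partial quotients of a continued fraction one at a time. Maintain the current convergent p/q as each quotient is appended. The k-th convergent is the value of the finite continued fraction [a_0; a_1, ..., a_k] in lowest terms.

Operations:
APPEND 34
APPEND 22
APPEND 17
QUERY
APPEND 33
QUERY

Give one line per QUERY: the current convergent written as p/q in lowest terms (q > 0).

12767/375
422060/12397

APPEND 34: p_0 = 34·1 + 0 = 34, q_0 = 34·0 + 1 = 1 → 34/1
APPEND 22: p_1 = 22·34 + 1 = 749, q_1 = 22·1 + 0 = 22 → 749/22
APPEND 17: p_2 = 17·749 + 34 = 12767, q_2 = 17·22 + 1 = 375 → 12767/375
APPEND 33: p_3 = 33·12767 + 749 = 422060, q_3 = 33·375 + 22 = 12397 → 422060/12397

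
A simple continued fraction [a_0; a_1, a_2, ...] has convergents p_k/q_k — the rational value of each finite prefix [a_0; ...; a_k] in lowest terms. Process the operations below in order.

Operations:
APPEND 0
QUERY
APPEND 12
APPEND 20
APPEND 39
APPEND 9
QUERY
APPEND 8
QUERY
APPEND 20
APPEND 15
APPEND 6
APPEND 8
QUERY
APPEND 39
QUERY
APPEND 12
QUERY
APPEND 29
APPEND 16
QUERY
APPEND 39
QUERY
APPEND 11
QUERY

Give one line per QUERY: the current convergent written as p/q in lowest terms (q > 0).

0/1
7049/84940
57173/688931
857629664/10334382699
33552596253/404306642807
403488784700/4862014096383
188159126425548/2267305461103007
7349940657948925/88566315698455187
81037506363863723/976496778144110064

APPEND 0: p_0 = 0·1 + 0 = 0, q_0 = 0·0 + 1 = 1 → 0/1
APPEND 12: p_1 = 12·0 + 1 = 1, q_1 = 12·1 + 0 = 12 → 1/12
APPEND 20: p_2 = 20·1 + 0 = 20, q_2 = 20·12 + 1 = 241 → 20/241
APPEND 39: p_3 = 39·20 + 1 = 781, q_3 = 39·241 + 12 = 9411 → 781/9411
APPEND 9: p_4 = 9·781 + 20 = 7049, q_4 = 9·9411 + 241 = 84940 → 7049/84940
APPEND 8: p_5 = 8·7049 + 781 = 57173, q_5 = 8·84940 + 9411 = 688931 → 57173/688931
APPEND 20: p_6 = 20·57173 + 7049 = 1150509, q_6 = 20·688931 + 84940 = 13863560 → 1150509/13863560
APPEND 15: p_7 = 15·1150509 + 57173 = 17314808, q_7 = 15·13863560 + 688931 = 208642331 → 17314808/208642331
APPEND 6: p_8 = 6·17314808 + 1150509 = 105039357, q_8 = 6·208642331 + 13863560 = 1265717546 → 105039357/1265717546
APPEND 8: p_9 = 8·105039357 + 17314808 = 857629664, q_9 = 8·1265717546 + 208642331 = 10334382699 → 857629664/10334382699
APPEND 39: p_10 = 39·857629664 + 105039357 = 33552596253, q_10 = 39·10334382699 + 1265717546 = 404306642807 → 33552596253/404306642807
APPEND 12: p_11 = 12·33552596253 + 857629664 = 403488784700, q_11 = 12·404306642807 + 10334382699 = 4862014096383 → 403488784700/4862014096383
APPEND 29: p_12 = 29·403488784700 + 33552596253 = 11734727352553, q_12 = 29·4862014096383 + 404306642807 = 141402715437914 → 11734727352553/141402715437914
APPEND 16: p_13 = 16·11734727352553 + 403488784700 = 188159126425548, q_13 = 16·141402715437914 + 4862014096383 = 2267305461103007 → 188159126425548/2267305461103007
APPEND 39: p_14 = 39·188159126425548 + 11734727352553 = 7349940657948925, q_14 = 39·2267305461103007 + 141402715437914 = 88566315698455187 → 7349940657948925/88566315698455187
APPEND 11: p_15 = 11·7349940657948925 + 188159126425548 = 81037506363863723, q_15 = 11·88566315698455187 + 2267305461103007 = 976496778144110064 → 81037506363863723/976496778144110064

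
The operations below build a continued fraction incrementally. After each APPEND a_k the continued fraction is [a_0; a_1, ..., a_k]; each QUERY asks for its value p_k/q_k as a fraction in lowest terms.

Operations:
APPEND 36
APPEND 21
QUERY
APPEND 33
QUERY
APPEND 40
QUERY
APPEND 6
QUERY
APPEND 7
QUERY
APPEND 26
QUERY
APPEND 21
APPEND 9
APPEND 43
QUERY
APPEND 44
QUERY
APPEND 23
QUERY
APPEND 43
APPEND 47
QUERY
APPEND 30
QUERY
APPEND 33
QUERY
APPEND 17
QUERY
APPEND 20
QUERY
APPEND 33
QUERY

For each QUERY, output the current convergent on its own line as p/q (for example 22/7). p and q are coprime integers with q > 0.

757/21
25017/694
1001437/27781
6033639/167380
43236910/1199441
1130193299/31352846
9274189233189/257276544694
408279452119316/11326135802245
9399701587977457/260758399996329
19025385745140025906/527785813175282753
571166167801935927147/15844798332594126982
18867508923209025621757/523406130788781473159
321318817862355371497016/8913749021741879170685
6445243866170316455562077/178798386565626364886859
213014366401482798405045557/5909260505687411920437032

APPEND 36: p_0 = 36·1 + 0 = 36, q_0 = 36·0 + 1 = 1 → 36/1
APPEND 21: p_1 = 21·36 + 1 = 757, q_1 = 21·1 + 0 = 21 → 757/21
APPEND 33: p_2 = 33·757 + 36 = 25017, q_2 = 33·21 + 1 = 694 → 25017/694
APPEND 40: p_3 = 40·25017 + 757 = 1001437, q_3 = 40·694 + 21 = 27781 → 1001437/27781
APPEND 6: p_4 = 6·1001437 + 25017 = 6033639, q_4 = 6·27781 + 694 = 167380 → 6033639/167380
APPEND 7: p_5 = 7·6033639 + 1001437 = 43236910, q_5 = 7·167380 + 27781 = 1199441 → 43236910/1199441
APPEND 26: p_6 = 26·43236910 + 6033639 = 1130193299, q_6 = 26·1199441 + 167380 = 31352846 → 1130193299/31352846
APPEND 21: p_7 = 21·1130193299 + 43236910 = 23777296189, q_7 = 21·31352846 + 1199441 = 659609207 → 23777296189/659609207
APPEND 9: p_8 = 9·23777296189 + 1130193299 = 215125859000, q_8 = 9·659609207 + 31352846 = 5967835709 → 215125859000/5967835709
APPEND 43: p_9 = 43·215125859000 + 23777296189 = 9274189233189, q_9 = 43·5967835709 + 659609207 = 257276544694 → 9274189233189/257276544694
APPEND 44: p_10 = 44·9274189233189 + 215125859000 = 408279452119316, q_10 = 44·257276544694 + 5967835709 = 11326135802245 → 408279452119316/11326135802245
APPEND 23: p_11 = 23·408279452119316 + 9274189233189 = 9399701587977457, q_11 = 23·11326135802245 + 257276544694 = 260758399996329 → 9399701587977457/260758399996329
APPEND 43: p_12 = 43·9399701587977457 + 408279452119316 = 404595447735149967, q_12 = 43·260758399996329 + 11326135802245 = 11223937335644392 → 404595447735149967/11223937335644392
APPEND 47: p_13 = 47·404595447735149967 + 9399701587977457 = 19025385745140025906, q_13 = 47·11223937335644392 + 260758399996329 = 527785813175282753 → 19025385745140025906/527785813175282753
APPEND 30: p_14 = 30·19025385745140025906 + 404595447735149967 = 571166167801935927147, q_14 = 30·527785813175282753 + 11223937335644392 = 15844798332594126982 → 571166167801935927147/15844798332594126982
APPEND 33: p_15 = 33·571166167801935927147 + 19025385745140025906 = 18867508923209025621757, q_15 = 33·15844798332594126982 + 527785813175282753 = 523406130788781473159 → 18867508923209025621757/523406130788781473159
APPEND 17: p_16 = 17·18867508923209025621757 + 571166167801935927147 = 321318817862355371497016, q_16 = 17·523406130788781473159 + 15844798332594126982 = 8913749021741879170685 → 321318817862355371497016/8913749021741879170685
APPEND 20: p_17 = 20·321318817862355371497016 + 18867508923209025621757 = 6445243866170316455562077, q_17 = 20·8913749021741879170685 + 523406130788781473159 = 178798386565626364886859 → 6445243866170316455562077/178798386565626364886859
APPEND 33: p_18 = 33·6445243866170316455562077 + 321318817862355371497016 = 213014366401482798405045557, q_18 = 33·178798386565626364886859 + 8913749021741879170685 = 5909260505687411920437032 → 213014366401482798405045557/5909260505687411920437032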